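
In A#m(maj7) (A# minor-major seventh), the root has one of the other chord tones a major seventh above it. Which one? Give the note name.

G##

A#mM7 is spelled A# C# E# G##.
The root is A#. A major seventh above A# is G##.
G## is the chord's 7th.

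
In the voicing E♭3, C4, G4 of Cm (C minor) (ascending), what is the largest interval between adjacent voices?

major sixth

Adjacent intervals: E♭3→C4 = major sixth; C4→G4 = perfect fifth.
The largest is E♭3 to C4, a major sixth (9 semitones).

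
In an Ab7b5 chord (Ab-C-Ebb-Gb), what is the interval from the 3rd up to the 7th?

The 3rd is C and the 7th is Gb.
5 letter names make it a fifth; at 6 semitones (a half step narrower than perfect) the quality is diminished.
That tritone between 3rd and 7th is what gives the dominant seventh its pull toward resolution.

diminished fifth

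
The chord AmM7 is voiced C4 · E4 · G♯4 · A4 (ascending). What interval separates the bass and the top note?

major 6th

The outer voices are C4 and A4.
C up to A spans 6 letter names and 9 semitones — a major sixth.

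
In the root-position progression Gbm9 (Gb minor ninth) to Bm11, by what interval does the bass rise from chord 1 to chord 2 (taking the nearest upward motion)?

A3

The roots are Gb and B.
3 letter names make it a third; at 5 semitones (a half step wider than major) the quality is augmented.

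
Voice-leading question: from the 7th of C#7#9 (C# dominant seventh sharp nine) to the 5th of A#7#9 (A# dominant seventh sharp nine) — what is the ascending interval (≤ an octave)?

The 7th of C#7#9 (C# dominant seventh sharp nine) is B; the 5th of A#7#9 (A# dominant seventh sharp nine) is E#.
From B to E#: 6 semitones over a fourth = augmented.

augmented fourth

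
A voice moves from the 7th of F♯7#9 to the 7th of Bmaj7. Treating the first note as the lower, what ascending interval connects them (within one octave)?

augmented fourth

F♯7#9 has E as its 7th, and Bmaj7 has A♯ as its 7th.
E up to A♯ is 6 semitones, a half step wider than a perfect fourth, so the interval is augmented.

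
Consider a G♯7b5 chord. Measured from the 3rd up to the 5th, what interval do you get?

G♯7b5: G♯–B♯–D–F♯.
The 3rd is B♯ and the 5th is D.
B♯ up to D is 2 semitones, a whole step narrower than a major third, so the interval is diminished.

diminished third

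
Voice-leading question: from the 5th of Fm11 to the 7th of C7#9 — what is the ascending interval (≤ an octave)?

minor 7th

Fm11 has C as its 5th, and C7#9 has B♭ as its 7th.
From C to B♭: 10 semitones over a seventh = minor.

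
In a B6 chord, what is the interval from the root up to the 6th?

B major sixth: B-D♯-F♯-G♯.
So we need the interval from B up to G♯.
B up to G♯ spans 6 letter names and 9 semitones — a major sixth.

major sixth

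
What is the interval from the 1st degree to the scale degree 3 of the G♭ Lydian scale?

major third

G♭ lydian: G♭ A♭ B♭ C D♭ E♭ F.
So we need the interval from G♭ up to B♭.
Counting 3 letters and 4 half steps from G♭ gives a major third.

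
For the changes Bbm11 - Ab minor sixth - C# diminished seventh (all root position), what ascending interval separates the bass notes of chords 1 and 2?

The roots are Bb and Ab.
7 letter names make it a seventh; at 10 semitones (a half step narrower than major) the quality is minor.

m7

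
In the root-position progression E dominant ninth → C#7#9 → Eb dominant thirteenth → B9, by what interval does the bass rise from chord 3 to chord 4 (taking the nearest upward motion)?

The roots are Eb and B.
Eb up to B is 8 semitones, a half step wider than a perfect fifth, so the interval is augmented.

augmented fifth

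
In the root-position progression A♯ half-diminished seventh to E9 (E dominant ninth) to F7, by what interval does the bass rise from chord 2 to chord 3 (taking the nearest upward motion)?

minor second

The roots are E and F.
2 letter names make it a second; at 1 semitone (a half step narrower than major) the quality is minor.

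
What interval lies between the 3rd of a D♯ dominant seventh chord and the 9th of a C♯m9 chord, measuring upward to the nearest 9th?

minor sixth

D♯ dominant seventh has F𝄪 as its 3rd, and C♯m9 has D♯ as its 9th.
6 letter names make it a sixth; at 8 semitones (a half step narrower than major) the quality is minor.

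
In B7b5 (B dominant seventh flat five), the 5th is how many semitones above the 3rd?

2

B7b5 (B dominant seventh flat five): B–D#–F–A.
D# to F is a diminished third: 2 semitones.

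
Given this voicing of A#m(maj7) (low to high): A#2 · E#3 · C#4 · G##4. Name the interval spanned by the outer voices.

major fourteenth

The outer voices are A#2 and G##4.
A# up to G## spans 14 letter names and 23 semitones — a major fourteenth.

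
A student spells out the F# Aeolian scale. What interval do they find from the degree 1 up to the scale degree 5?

perfect fifth

F# natural minor: F# G# A B C# D E.
So we need the interval from F# up to C#.
F# up to C# spans 5 letter names and 7 semitones — a perfect fifth.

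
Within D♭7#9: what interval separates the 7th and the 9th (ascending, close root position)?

A3

The chord tones of D♭7#9 are D♭-F-A♭-C♭-E.
That puts C♭ below E.
C♭ up to E is 5 semitones, a half step wider than a major third, so the interval is augmented.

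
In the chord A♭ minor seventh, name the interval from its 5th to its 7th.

The chord tones of A♭min7 (A♭ minor seventh) are A♭ C♭ E♭ G♭.
So we need the interval from E♭ up to G♭.
From E♭ to G♭: 3 semitones over a third = minor.

minor third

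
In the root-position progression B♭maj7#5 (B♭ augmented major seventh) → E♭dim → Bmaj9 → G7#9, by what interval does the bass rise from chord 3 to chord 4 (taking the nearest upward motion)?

The roots are B and G.
B up to G is 8 semitones, a half step narrower than a major sixth, so the interval is minor.

minor 6th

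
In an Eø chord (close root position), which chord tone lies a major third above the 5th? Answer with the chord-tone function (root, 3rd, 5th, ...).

Spelling the chord: E, G, Bb, D.
The 5th is Bb. A major third above Bb is D.
D is the chord's 7th.

7th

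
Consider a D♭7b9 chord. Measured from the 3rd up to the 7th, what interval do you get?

diminished 5th

Spelling the chord: D♭–F–A♭–C♭–E𝄫.
3rd = F; 7th = C♭.
From F to C♭: 6 semitones over a fifth = diminished.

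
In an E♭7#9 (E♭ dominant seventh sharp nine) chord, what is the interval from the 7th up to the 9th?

augmented 3rd

The chord tones of E♭7#9 (E♭ dominant seventh sharp nine) are E♭ G B♭ D♭ F♯.
7th = D♭; 9th = F♯.
From D♭ to F♯: 5 semitones over a third = augmented.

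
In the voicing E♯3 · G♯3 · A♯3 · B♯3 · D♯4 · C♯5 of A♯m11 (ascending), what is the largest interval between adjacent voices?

Adjacent intervals: E♯3→G♯3 = minor third; G♯3→A♯3 = major second; A♯3→B♯3 = major second; B♯3→D♯4 = minor third; D♯4→C♯5 = minor seventh.
The largest is D♯4 to C♯5, a minor seventh (10 semitones).

minor seventh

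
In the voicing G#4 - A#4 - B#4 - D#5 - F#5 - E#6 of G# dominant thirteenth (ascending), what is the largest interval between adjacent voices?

Adjacent intervals: G#4→A#4 = major second; A#4→B#4 = major second; B#4→D#5 = minor third; D#5→F#5 = minor third; F#5→E#6 = major seventh.
The largest is F#5 to E#6, a major seventh (11 semitones).

major seventh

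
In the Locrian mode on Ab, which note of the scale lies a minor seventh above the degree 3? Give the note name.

Bbb

The scale is Ab Bbb Cb Db Ebb Fb Gb.
The degree 3 is Cb; a minor seventh above that is Bbb — scale degree 2.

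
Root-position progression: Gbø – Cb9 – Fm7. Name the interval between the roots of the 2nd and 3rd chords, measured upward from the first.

augmented fourth

The roots are Cb and F.
Cb up to F is 6 semitones, a half step wider than a perfect fourth, so the interval is augmented.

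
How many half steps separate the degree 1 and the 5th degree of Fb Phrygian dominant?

The scale is Fb Gbb Ab Bbb Cb Dbb Ebb.
Fb up to Cb is a perfect fifth — 7 semitones.

7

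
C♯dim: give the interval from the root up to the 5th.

Spelling the chord: C♯–E–G.
So we need the interval from C♯ up to G.
From C♯ to G: 6 semitones over a fifth = diminished.

diminished 5th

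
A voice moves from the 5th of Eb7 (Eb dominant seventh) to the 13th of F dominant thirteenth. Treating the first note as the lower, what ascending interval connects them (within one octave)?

major third

Eb7 (Eb dominant seventh) has Bb as its 5th, and F dominant thirteenth has D as its 13th.
From Bb to D is 4 semitones, exactly the major third.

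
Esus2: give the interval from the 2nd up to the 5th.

perfect fourth

Esus2 (E sus2) is spelled E-F#-B.
So we need the interval from F# up to B.
F# up to B spans 4 letter names and 5 semitones — a perfect fourth.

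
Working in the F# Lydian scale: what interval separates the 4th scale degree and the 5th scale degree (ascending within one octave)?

F# lydian: F# G# A# B# C# D# E#.
That puts B# below C#.
B# up to C# is 1 semitone, a half step narrower than a major second, so the interval is minor.

minor second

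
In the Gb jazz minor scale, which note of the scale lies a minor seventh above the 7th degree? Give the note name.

The scale is Gb Ab Bbb Cb Db Eb F.
The 7th degree is F; a minor seventh above that is Eb — scale degree 6.

Eb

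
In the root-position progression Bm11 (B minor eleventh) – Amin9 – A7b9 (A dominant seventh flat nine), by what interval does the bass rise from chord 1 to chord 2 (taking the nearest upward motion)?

m7

The roots are B and A.
From B to A: 10 semitones over a seventh = minor.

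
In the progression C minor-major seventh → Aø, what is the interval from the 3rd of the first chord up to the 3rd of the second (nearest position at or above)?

The 3rd of C minor-major seventh is E♭; the 3rd of Aø is C.
From E♭ to C is 9 semitones, exactly the major sixth.

major 6th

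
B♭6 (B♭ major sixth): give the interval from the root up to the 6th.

B♭6: B♭-D-F-G.
That puts B♭ below G.
From B♭ to G is 9 semitones, exactly the major sixth.

M6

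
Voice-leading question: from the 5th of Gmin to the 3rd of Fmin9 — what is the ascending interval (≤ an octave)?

diminished fifth

Gmin has D as its 5th, and Fmin9 has Ab as its 3rd.
5 letter names make it a fifth; at 6 semitones (a half step narrower than perfect) the quality is diminished.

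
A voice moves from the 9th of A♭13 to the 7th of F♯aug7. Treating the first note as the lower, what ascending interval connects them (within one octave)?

A♭13 has B♭ as its 9th, and F♯aug7 has E as its 7th.
B♭ up to E is 6 semitones, a half step wider than a perfect fourth, so the interval is augmented.

augmented fourth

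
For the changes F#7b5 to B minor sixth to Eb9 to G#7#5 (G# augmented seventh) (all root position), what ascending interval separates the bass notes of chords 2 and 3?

diminished fourth

The roots are B and Eb.
B up to Eb is 4 semitones, a half step narrower than a perfect fourth, so the interval is diminished.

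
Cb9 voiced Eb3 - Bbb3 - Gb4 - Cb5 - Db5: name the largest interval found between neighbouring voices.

Adjacent intervals: Eb3→Bbb3 = diminished fifth; Bbb3→Gb4 = major sixth; Gb4→Cb5 = perfect fourth; Cb5→Db5 = major second.
The largest is Bbb3 to Gb4, a major sixth (9 semitones).

major sixth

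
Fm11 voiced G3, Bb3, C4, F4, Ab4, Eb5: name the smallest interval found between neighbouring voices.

major second

Adjacent intervals: G3→Bb3 = minor third; Bb3→C4 = major second; C4→F4 = perfect fourth; F4→Ab4 = minor third; Ab4→Eb5 = perfect fifth.
The smallest is Bb3 to C4, a major second (2 semitones).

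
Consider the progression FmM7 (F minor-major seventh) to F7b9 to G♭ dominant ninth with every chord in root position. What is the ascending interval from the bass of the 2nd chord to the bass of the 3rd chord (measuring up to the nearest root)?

minor second

The roots are F and G♭.
F up to G♭ is 1 semitone, a half step narrower than a major second, so the interval is minor.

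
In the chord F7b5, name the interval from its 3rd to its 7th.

The chord tones of F dominant seventh flat five are F, A, Cb, Eb.
The 3rd is A and the 7th is Eb.
5 letter names make it a fifth; at 6 semitones (a half step narrower than perfect) the quality is diminished.
This 3–7 tritone is the characteristic tension at the heart of the dominant sound.

diminished fifth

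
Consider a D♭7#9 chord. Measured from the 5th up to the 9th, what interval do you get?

augmented fifth

D♭7#9 is spelled D♭-F-A♭-C♭-E.
That puts A♭ below E.
5 letter names make it a fifth; at 8 semitones (a half step wider than perfect) the quality is augmented.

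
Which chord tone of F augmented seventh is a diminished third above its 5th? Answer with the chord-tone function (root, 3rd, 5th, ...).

7th

F+7: F A C# Eb.
The 5th is C#. A diminished third above C# is Eb.
Eb is the chord's 7th.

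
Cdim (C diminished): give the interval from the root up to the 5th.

diminished fifth

Spelling the chord: C, Eb, Gb.
The root is C and the 5th is Gb.
C up to Gb is 6 semitones, a half step narrower than a perfect fifth, so the interval is diminished.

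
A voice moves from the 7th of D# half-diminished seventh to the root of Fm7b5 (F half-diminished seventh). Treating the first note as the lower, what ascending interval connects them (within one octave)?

The 7th of D# half-diminished seventh is C#; the root of Fm7b5 (F half-diminished seventh) is F.
4 letter names make it a fourth; at 4 semitones (a half step narrower than perfect) the quality is diminished.

d4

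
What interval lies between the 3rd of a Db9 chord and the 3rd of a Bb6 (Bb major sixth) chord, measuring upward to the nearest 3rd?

The 3rd of Db9 is F; the 3rd of Bb6 (Bb major sixth) is D.
Counting 6 letters and 9 half steps from F gives a major sixth.

M6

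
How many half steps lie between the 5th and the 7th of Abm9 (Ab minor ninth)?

3

Abmin9 (Ab minor ninth) is spelled Ab–Cb–Eb–Gb–Bb.
Eb to Gb is a minor third: 3 semitones.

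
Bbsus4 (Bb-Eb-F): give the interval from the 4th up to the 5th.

So we need the interval from Eb up to F.
From Eb to F is 2 semitones, exactly the major second.

major 2nd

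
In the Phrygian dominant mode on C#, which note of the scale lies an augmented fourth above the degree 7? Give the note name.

E#

The scale is C# D E# F# G# A B.
The degree 7 is B; an augmented fourth above that is E# — scale degree 3.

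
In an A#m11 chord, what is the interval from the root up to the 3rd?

The chord tones of A# minor eleventh are A#–C#–E#–G#–B#–D#.
The root is A# and the 3rd is C#.
From A# to C#: 3 semitones over a third = minor.

minor third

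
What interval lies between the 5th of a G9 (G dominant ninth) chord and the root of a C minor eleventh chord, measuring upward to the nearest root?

minor seventh

G9 (G dominant ninth) has D as its 5th, and C minor eleventh has C as its root.
From D to C: 10 semitones over a seventh = minor.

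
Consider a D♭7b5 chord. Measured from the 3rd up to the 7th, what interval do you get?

diminished fifth

The chord tones of D♭7b5 (D♭ dominant seventh flat five) are D♭ F A𝄫 C♭.
3rd = F; 7th = C♭.
5 letter names make it a fifth; at 6 semitones (a half step narrower than perfect) the quality is diminished.
This 3–7 tritone is the characteristic tension at the heart of the dominant sound.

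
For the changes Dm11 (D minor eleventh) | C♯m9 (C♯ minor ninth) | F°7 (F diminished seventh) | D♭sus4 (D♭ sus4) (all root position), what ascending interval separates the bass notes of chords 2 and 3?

diminished fourth

The roots are C♯ and F.
From C♯ to F: 4 semitones over a fourth = diminished.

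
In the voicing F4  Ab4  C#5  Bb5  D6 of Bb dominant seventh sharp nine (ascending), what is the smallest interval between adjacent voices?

minor third

Adjacent intervals: F4→Ab4 = minor third; Ab4→C#5 = augmented third; C#5→Bb5 = diminished seventh; Bb5→D6 = major third.
The smallest is F4 to Ab4, a minor third (3 semitones).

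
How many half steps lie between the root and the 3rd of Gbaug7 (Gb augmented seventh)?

Gb augmented seventh: Gb Bb D Fb.
Gb to Bb is a major third: 4 semitones.

4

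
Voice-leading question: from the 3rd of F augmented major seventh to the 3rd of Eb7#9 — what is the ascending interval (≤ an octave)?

The 3rd of F augmented major seventh is A; the 3rd of Eb7#9 is G.
7 letter names make it a seventh; at 10 semitones (a half step narrower than major) the quality is minor.

minor seventh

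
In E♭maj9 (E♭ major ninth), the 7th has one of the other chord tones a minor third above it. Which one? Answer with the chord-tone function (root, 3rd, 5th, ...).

9th

E♭maj9: E♭, G, B♭, D, F.
The 7th is D. A minor third above D is F.
F is the chord's 9th.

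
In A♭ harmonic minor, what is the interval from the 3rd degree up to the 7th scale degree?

The scale runs A♭ B♭ C♭ D♭ E♭ F♭ G.
3rd degree = C♭; degree 7 = G.
C♭ up to G is 8 semitones, a half step wider than a perfect fifth, so the interval is augmented.

augmented fifth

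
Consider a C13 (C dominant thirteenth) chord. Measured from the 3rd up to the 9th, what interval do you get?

Spelling the chord: C E G Bb D A.
The 3rd is E and the 9th is D.
From E to D: 10 semitones over a seventh = minor.

minor 7th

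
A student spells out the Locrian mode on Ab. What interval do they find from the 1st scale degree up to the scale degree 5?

diminished 5th

The scale runs Ab Bbb Cb Db Ebb Fb Gb.
That puts Ab below Ebb.
Ab up to Ebb is 6 semitones, a half step narrower than a perfect fifth, so the interval is diminished.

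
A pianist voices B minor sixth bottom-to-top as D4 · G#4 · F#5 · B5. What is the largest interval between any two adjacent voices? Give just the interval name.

Adjacent intervals: D4→G#4 = augmented fourth; G#4→F#5 = minor seventh; F#5→B5 = perfect fourth.
The largest is G#4 to F#5, a minor seventh (10 semitones).

minor seventh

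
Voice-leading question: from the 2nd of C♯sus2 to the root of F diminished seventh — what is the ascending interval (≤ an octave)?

d3

The 2nd of C♯sus2 is D♯; the root of F diminished seventh is F.
3 letter names make it a third; at 2 semitones (a whole step narrower than major) the quality is diminished.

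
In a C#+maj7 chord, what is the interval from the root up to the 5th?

C# augmented major seventh is spelled C# E# G## B#.
That puts C# below G##.
C# up to G## is 8 semitones, a half step wider than a perfect fifth, so the interval is augmented.

A5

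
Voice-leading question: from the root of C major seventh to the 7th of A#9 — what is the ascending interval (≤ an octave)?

augmented 5th

The root of C major seventh is C; the 7th of A#9 is G#.
From C to G#: 8 semitones over a fifth = augmented.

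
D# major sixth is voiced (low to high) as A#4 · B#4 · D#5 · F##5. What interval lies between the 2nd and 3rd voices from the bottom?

Those voices are B#4 and D#5.
3 letter names make it a third; at 3 semitones (a half step narrower than major) the quality is minor.

m3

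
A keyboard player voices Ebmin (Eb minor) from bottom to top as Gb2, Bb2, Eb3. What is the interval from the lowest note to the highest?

The outer voices are Gb2 and Eb3.
Counting 6 letters and 9 half steps from Gb gives a major sixth.

major 6th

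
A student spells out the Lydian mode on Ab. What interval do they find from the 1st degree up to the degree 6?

Ab lydian: Ab Bb C D Eb F G.
The 1st degree is Ab and the scale degree 6 is F.
Counting 6 letters and 9 half steps from Ab gives a major sixth.

major 6th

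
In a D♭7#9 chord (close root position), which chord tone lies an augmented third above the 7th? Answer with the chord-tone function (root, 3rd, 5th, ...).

9th

Spelling the chord: D♭-F-A♭-C♭-E.
The 7th is C♭. An augmented third above C♭ is E.
E is the chord's 9th.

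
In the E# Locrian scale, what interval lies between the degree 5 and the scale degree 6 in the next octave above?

The scale runs E# F# G# A# B C# D#.
The degree 5 is B and the scale degree 6 (up an octave) is C#.
Counting 9 letters and 14 half steps from B gives a major ninth.

major ninth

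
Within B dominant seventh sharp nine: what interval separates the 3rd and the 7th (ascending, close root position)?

diminished 5th

B7#9: B, D♯, F♯, A, C𝄪.
The 3rd is D♯ and the 7th is A.
From D♯ to A: 6 semitones over a fifth = diminished.
That tritone between 3rd and 7th is what gives the dominant seventh its pull toward resolution.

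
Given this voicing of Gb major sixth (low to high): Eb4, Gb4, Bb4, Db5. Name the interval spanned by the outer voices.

m7

The outer voices are Eb4 and Db5.
Eb up to Db is 10 semitones, a half step narrower than a major seventh, so the interval is minor.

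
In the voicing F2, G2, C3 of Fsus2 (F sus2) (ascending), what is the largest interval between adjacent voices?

perfect 4th

Adjacent intervals: F2→G2 = major second; G2→C3 = perfect fourth.
The largest is G2 to C3, a perfect fourth (5 semitones).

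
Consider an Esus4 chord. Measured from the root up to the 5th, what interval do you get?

Esus4 (E sus4): E, A, B.
Root = E; 5th = B.
Counting 5 letters and 7 half steps from E gives a perfect fifth.

perfect fifth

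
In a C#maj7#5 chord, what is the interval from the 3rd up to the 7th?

perfect 5th

C#maj7#5: C#, E#, G##, B#.
That puts E# below B#.
Counting 5 letters and 7 half steps from E# gives a perfect fifth.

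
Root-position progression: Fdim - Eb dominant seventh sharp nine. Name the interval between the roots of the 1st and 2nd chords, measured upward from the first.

The roots are F and Eb.
F up to Eb is 10 semitones, a half step narrower than a major seventh, so the interval is minor.

m7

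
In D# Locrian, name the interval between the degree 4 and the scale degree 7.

Spelling D# Locrian: D# E F# G# A B C#.
That puts G# below C#.
G# up to C# spans 4 letter names and 5 semitones — a perfect fourth.

perfect fourth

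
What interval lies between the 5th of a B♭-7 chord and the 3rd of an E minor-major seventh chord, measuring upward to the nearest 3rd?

M2

The 5th of B♭-7 is F; the 3rd of E minor-major seventh is G.
From F to G is 2 semitones, exactly the major second.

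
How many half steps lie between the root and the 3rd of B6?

The chord tones of B6 (B major sixth) are B-D#-F#-G#.
B to D# is a major third: 4 semitones.

4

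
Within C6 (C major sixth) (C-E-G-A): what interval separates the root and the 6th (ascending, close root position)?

M6

Root = C; 6th = A.
C up to A spans 6 letter names and 9 semitones — a major sixth.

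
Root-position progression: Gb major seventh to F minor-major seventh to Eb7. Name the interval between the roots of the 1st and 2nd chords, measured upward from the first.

major seventh

The roots are Gb and F.
Counting 7 letters and 11 half steps from Gb gives a major seventh.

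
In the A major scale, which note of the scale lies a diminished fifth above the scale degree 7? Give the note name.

D

The scale is A B C# D E F# G#.
The scale degree 7 is G#; a diminished fifth above that is D — scale degree 4.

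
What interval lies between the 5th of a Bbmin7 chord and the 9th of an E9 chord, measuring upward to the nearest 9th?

The 5th of Bbmin7 is F; the 9th of E9 is F#.
1 letter names make it a unison; at 1 semitone (a half step wider than perfect) the quality is augmented.

augmented unison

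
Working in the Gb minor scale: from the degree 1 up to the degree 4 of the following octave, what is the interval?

perfect eleventh

Gb natural minor: Gb Ab Bbb Cb Db Ebb Fb.
Degree 1 = Gb; 4th scale degree (up an octave) = Cb.
Gb up to Cb spans 11 letter names and 17 semitones — a perfect eleventh.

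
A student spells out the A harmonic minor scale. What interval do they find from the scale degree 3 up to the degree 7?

The scale runs A B C D E F G♯.
So we need the interval from C up to G♯.
5 letter names make it a fifth; at 8 semitones (a half step wider than perfect) the quality is augmented.

augmented fifth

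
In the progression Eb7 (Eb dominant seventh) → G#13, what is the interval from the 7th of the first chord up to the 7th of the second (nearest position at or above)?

A3

Eb7 (Eb dominant seventh) has Db as its 7th, and G#13 has F# as its 7th.
From Db to F#: 5 semitones over a third = augmented.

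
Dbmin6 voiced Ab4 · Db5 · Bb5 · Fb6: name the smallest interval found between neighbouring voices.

Adjacent intervals: Ab4→Db5 = perfect fourth; Db5→Bb5 = major sixth; Bb5→Fb6 = diminished fifth.
The smallest is Ab4 to Db5, a perfect fourth (5 semitones).

perfect fourth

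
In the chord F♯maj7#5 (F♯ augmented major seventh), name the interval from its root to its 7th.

major seventh

F♯maj7#5 is spelled F♯, A♯, C𝄪, E♯.
So we need the interval from F♯ up to E♯.
From F♯ to E♯ is 11 semitones, exactly the major seventh.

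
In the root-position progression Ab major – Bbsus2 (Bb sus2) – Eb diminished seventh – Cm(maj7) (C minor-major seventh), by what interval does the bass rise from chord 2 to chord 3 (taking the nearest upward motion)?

The roots are Bb and Eb.
From Bb to Eb is 5 semitones, exactly the perfect fourth.

perfect fourth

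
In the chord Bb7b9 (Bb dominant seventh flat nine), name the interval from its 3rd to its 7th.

d5

Bb7b9: Bb, D, F, Ab, Cb.
So we need the interval from D up to Ab.
5 letter names make it a fifth; at 6 semitones (a half step narrower than perfect) the quality is diminished.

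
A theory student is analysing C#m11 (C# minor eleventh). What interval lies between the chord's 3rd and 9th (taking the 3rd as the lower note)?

major seventh

The chord tones of C#m11 are C#–E–G#–B–D#–F#.
That puts E below D#.
Counting 7 letters and 11 half steps from E gives a major seventh.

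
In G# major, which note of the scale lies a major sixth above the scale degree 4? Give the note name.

A#

The scale is G# A# B# C# D# E# F##.
The scale degree 4 is C#; a major sixth above that is A# — scale degree 2.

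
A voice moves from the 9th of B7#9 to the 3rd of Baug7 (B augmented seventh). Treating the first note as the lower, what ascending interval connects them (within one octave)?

minor second

B7#9 has C## as its 9th, and Baug7 (B augmented seventh) has D# as its 3rd.
From C## to D#: 1 semitone over a second = minor.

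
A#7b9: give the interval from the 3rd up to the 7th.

A#7b9: A#–C##–E#–G#–B.
So we need the interval from C## up to G#.
5 letter names make it a fifth; at 6 semitones (a half step narrower than perfect) the quality is diminished.
That tritone between 3rd and 7th is what gives the dominant seventh its pull toward resolution.

diminished fifth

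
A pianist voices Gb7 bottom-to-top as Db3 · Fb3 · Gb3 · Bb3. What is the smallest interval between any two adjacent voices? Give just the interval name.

Adjacent intervals: Db3→Fb3 = minor third; Fb3→Gb3 = major second; Gb3→Bb3 = major third.
The smallest is Fb3 to Gb3, a major second (2 semitones).

major second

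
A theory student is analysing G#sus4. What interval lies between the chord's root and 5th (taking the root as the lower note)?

P5

G# sus4 is spelled G#-C#-D#.
So we need the interval from G# up to D#.
Counting 5 letters and 7 half steps from G# gives a perfect fifth.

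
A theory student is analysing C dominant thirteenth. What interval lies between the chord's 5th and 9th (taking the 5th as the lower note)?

perfect fifth

C13 (C dominant thirteenth) is spelled C, E, G, B♭, D, A.
That puts G below D.
Counting 5 letters and 7 half steps from G gives a perfect fifth.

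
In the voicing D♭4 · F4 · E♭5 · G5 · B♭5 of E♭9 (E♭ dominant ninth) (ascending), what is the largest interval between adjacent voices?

minor seventh

Adjacent intervals: D♭4→F4 = major third; F4→E♭5 = minor seventh; E♭5→G5 = major third; G5→B♭5 = minor third.
The largest is F4 to E♭5, a minor seventh (10 semitones).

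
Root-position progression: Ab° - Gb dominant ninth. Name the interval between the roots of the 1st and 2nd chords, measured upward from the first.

The roots are Ab and Gb.
Ab up to Gb is 10 semitones, a half step narrower than a major seventh, so the interval is minor.

minor seventh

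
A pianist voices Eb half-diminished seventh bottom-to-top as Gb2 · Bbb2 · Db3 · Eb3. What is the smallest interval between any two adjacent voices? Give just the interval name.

Adjacent intervals: Gb2→Bbb2 = minor third; Bbb2→Db3 = major third; Db3→Eb3 = major second.
The smallest is Db3 to Eb3, a major second (2 semitones).

major second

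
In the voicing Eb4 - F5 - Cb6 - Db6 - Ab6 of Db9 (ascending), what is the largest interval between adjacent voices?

major ninth

Adjacent intervals: Eb4→F5 = major ninth; F5→Cb6 = diminished fifth; Cb6→Db6 = major second; Db6→Ab6 = perfect fifth.
The largest is Eb4 to F5, a major ninth (14 semitones).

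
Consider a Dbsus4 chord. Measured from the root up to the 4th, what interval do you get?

P4

Db sus4: Db-Gb-Ab.
The root is Db and the 4th is Gb.
Db up to Gb spans 4 letter names and 5 semitones — a perfect fourth.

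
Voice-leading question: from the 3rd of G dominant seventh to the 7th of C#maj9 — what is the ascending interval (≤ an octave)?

A1

The 3rd of G dominant seventh is B; the 7th of C#maj9 is B#.
From B to B#: 1 semitone over a unison = augmented.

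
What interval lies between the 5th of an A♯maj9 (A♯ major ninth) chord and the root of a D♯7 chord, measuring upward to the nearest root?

A♯maj9 (A♯ major ninth) has E♯ as its 5th, and D♯7 has D♯ as its root.
7 letter names make it a seventh; at 10 semitones (a half step narrower than major) the quality is minor.

minor 7th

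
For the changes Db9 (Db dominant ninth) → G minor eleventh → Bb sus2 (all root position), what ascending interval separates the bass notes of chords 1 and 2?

The roots are Db and G.
Db up to G is 6 semitones, a half step wider than a perfect fourth, so the interval is augmented.

augmented fourth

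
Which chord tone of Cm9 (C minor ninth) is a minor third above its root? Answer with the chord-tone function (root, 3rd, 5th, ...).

3rd

Cmin9 is spelled C, E♭, G, B♭, D.
The root is C. A minor third above C is E♭.
E♭ is the chord's 3rd.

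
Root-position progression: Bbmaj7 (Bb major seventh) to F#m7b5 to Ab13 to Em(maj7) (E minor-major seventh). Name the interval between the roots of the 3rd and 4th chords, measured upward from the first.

The roots are Ab and E.
From Ab to E: 8 semitones over a fifth = augmented.

augmented fifth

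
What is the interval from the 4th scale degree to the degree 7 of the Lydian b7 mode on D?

d4

Spelling the Lydian b7 mode on D: D E F# G# A B C.
4th scale degree = G#; 7th degree = C.
From G# to C: 4 semitones over a fourth = diminished.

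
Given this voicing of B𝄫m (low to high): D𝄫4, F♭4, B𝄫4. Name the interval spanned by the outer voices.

major sixth

The outer voices are D𝄫4 and B𝄫4.
Counting 6 letters and 9 half steps from D𝄫 gives a major sixth.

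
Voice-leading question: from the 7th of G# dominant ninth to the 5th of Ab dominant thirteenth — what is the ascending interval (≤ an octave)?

G# dominant ninth has F# as its 7th, and Ab dominant thirteenth has Eb as its 5th.
From F# to Eb: 9 semitones over a seventh = diminished.

diminished seventh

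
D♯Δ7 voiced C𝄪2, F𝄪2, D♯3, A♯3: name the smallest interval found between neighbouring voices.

perfect fourth

Adjacent intervals: C𝄪2→F𝄪2 = perfect fourth; F𝄪2→D♯3 = minor sixth; D♯3→A♯3 = perfect fifth.
The smallest is C𝄪2 to F𝄪2, a perfect fourth (5 semitones).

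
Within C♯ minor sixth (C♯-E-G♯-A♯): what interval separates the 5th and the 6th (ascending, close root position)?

That puts G♯ below A♯.
From G♯ to A♯ is 2 semitones, exactly the major second.

major second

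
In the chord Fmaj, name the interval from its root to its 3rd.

major 3rd

F major: F–A–C.
The root is F and the 3rd is A.
F up to A spans 3 letter names and 4 semitones — a major third.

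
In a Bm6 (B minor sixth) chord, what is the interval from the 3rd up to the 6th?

augmented 4th

Bm6: B-D-F♯-G♯.
The 3rd is D and the 6th is G♯.
D up to G♯ is 6 semitones, a half step wider than a perfect fourth, so the interval is augmented.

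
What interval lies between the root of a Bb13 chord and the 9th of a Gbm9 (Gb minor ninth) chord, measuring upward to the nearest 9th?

Bb13 has Bb as its root, and Gbm9 (Gb minor ninth) has Ab as its 9th.
From Bb to Ab: 10 semitones over a seventh = minor.

minor 7th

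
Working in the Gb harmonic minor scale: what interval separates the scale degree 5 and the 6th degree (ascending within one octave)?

m2

Spelling the Gb harmonic minor scale: Gb Ab Bbb Cb Db Ebb F.
So we need the interval from Db up to Ebb.
Db up to Ebb is 1 semitone, a half step narrower than a major second, so the interval is minor.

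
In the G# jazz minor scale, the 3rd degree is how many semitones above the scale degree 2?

1

The scale is G# A# B C# D# E# F##.
A# up to B is a minor second — 1 semitone.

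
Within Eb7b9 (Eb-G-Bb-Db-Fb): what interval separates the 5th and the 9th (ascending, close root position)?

The 5th is Bb and the 9th is Fb.
5 letter names make it a fifth; at 6 semitones (a half step narrower than perfect) the quality is diminished.

diminished fifth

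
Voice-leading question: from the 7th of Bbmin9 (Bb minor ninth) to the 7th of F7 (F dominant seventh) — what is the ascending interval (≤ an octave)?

perfect fifth

The 7th of Bbmin9 (Bb minor ninth) is Ab; the 7th of F7 (F dominant seventh) is Eb.
Ab up to Eb spans 5 letter names and 7 semitones — a perfect fifth.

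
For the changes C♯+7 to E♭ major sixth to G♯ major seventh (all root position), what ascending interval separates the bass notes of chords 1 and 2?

The roots are C♯ and E♭.
C♯ up to E♭ is 2 semitones, a whole step narrower than a major third, so the interval is diminished.

diminished third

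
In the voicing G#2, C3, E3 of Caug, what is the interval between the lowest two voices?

Those voices are G#2 and C3.
4 letter names make it a fourth; at 4 semitones (a half step narrower than perfect) the quality is diminished.

diminished fourth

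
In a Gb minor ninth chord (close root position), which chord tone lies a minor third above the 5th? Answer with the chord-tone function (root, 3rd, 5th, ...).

7th

Gbmin9 is spelled Gb–Bbb–Db–Fb–Ab.
The 5th is Db. A minor third above Db is Fb.
Fb is the chord's 7th.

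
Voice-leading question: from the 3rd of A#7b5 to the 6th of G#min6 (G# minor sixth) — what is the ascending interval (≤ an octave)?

A#7b5 has C## as its 3rd, and G#min6 (G# minor sixth) has E# as its 6th.
C## up to E# is 3 semitones, a half step narrower than a major third, so the interval is minor.

minor 3rd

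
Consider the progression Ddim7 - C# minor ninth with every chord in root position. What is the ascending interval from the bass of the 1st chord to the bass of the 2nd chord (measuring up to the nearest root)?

major seventh

The roots are D and C#.
From D to C# is 11 semitones, exactly the major seventh.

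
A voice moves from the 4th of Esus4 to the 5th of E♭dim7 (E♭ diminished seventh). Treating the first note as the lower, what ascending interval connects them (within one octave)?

diminished second

Esus4 has A as its 4th, and E♭dim7 (E♭ diminished seventh) has B𝄫 as its 5th.
From A to B𝄫: 0 semitones over a second = diminished.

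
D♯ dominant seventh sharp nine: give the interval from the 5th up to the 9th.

A5

D♯7#9: D♯-F𝄪-A♯-C♯-E𝄪.
So we need the interval from A♯ up to E𝄪.
From A♯ to E𝄪: 8 semitones over a fifth = augmented.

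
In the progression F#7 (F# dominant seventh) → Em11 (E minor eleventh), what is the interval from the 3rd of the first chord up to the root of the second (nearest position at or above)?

diminished fifth

F#7 (F# dominant seventh) has A# as its 3rd, and Em11 (E minor eleventh) has E as its root.
From A# to E: 6 semitones over a fifth = diminished.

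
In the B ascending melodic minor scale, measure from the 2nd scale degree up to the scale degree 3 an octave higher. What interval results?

Spelling the B ascending melodic minor scale: B C# D E F# G# A#.
That puts C# below D.
9 letter names make it a ninth; at 13 semitones (a half step narrower than major) the quality is minor.

m9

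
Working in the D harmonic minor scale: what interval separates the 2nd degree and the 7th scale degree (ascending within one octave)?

The scale runs D E F G A Bb C#.
That puts E below C#.
From E to C# is 9 semitones, exactly the major sixth.

major sixth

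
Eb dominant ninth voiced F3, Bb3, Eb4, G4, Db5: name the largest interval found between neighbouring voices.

diminished 5th

Adjacent intervals: F3→Bb3 = perfect fourth; Bb3→Eb4 = perfect fourth; Eb4→G4 = major third; G4→Db5 = diminished fifth.
The largest is G4 to Db5, a diminished fifth (6 semitones).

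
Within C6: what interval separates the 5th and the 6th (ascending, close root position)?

The chord tones of C6 (C major sixth) are C–E–G–A.
5th = G; 6th = A.
From G to A is 2 semitones, exactly the major second.

major 2nd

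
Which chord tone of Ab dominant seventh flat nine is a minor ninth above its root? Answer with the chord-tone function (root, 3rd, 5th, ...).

9th

Ab dominant seventh flat nine: Ab, C, Eb, Gb, Bbb.
The root is Ab. A minor ninth above Ab is Bbb.
Bbb is the chord's 9th.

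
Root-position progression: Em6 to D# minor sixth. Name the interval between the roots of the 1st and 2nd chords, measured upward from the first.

M7

The roots are E and D#.
Counting 7 letters and 11 half steps from E gives a major seventh.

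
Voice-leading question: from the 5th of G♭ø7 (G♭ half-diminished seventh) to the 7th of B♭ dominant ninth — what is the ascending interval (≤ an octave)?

A5

The 5th of G♭ø7 (G♭ half-diminished seventh) is D𝄫; the 7th of B♭ dominant ninth is A♭.
D𝄫 up to A♭ is 8 semitones, a half step wider than a perfect fifth, so the interval is augmented.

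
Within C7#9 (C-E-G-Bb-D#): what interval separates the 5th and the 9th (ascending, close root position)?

The 5th is G and the 9th is D#.
From G to D#: 8 semitones over a fifth = augmented.

augmented 5th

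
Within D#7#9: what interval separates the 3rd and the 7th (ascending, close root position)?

D#7#9: D# F## A# C# E##.
The 3rd is F## and the 7th is C#.
5 letter names make it a fifth; at 6 semitones (a half step narrower than perfect) the quality is diminished.
That tritone between 3rd and 7th is what gives the dominant seventh its pull toward resolution.

d5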